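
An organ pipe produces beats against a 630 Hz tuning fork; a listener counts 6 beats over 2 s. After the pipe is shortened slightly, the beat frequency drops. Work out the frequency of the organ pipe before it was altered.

Beat frequency = 6/2 = 3 Hz.
|f − 630| = 3, so the organ pipe was at either 627 Hz or 633 Hz.
A shorter pipe has a higher fundamental; the adjustment raises the organ pipe's frequency.
The beat rate fell, so the adjustment moved the organ pipe toward 630 Hz — it must have started below the reference.

627 Hz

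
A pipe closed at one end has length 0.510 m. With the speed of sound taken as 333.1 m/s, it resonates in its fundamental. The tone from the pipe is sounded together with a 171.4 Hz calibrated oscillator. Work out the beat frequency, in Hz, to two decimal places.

8.12 Hz

Closed pipe (odd harmonics): f_n = n·v/(4L) = 1·333.1/(4·0.510) = 163.2843 Hz.
f_beat = |163.2843 − 171.4| = 8.12 Hz.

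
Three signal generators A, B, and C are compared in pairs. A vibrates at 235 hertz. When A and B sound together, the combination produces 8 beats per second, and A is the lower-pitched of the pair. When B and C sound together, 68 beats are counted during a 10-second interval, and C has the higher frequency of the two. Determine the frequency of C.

249.8 Hz

B is above A, so f_B = 235 + 8 = 243 Hz.
B–C: Beat frequency = 68/10 = 6.8 Hz.
C is above B, so f_C = 243 + 6.8 = 249.8 Hz.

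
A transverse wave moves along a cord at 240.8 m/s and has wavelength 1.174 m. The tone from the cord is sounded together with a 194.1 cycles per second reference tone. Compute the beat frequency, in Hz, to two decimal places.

11.01 Hz

Source frequency f = v/λ = 240.8/1.174 = 205.1107 Hz.
f_beat = |205.1107 − 194.1| = 11.01 Hz.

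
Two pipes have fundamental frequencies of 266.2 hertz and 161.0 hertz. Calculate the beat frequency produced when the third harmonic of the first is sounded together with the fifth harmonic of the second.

6.4 Hz

Third harmonic of the first: 3·266.2 = 798.6 Hz.
Fifth harmonic of the second: 5·161.0 = 805.0 Hz.
f_beat = |798.6 − 805.0| = 6.4 Hz.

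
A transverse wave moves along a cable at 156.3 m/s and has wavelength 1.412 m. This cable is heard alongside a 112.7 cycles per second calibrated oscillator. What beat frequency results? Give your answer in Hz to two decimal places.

Source frequency f = v/λ = 156.3/1.412 = 110.6941 Hz.
f_beat = |110.6941 − 112.7| = 2.01 Hz.

2.01 Hz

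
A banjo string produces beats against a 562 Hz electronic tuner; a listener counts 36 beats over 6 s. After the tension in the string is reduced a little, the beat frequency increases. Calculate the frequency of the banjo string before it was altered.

Beat frequency = 36/6 = 6 Hz.
|f − 562| = 6, so the banjo string was at either 556 Hz or 568 Hz.
Lower tension means lower frequency; the adjustment lowers the banjo string's frequency.
The beat rate rose, so the adjustment moved the banjo string further from 562 Hz — it was already below the reference.

556 Hz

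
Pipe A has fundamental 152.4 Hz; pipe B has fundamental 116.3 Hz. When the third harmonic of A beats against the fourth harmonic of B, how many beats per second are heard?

Third harmonic of the first: 3·152.4 = 457.2 Hz.
Fourth harmonic of the second: 4·116.3 = 465.2 Hz.
f_beat = |457.2 − 465.2| = 8.0 Hz.

8.0 Hz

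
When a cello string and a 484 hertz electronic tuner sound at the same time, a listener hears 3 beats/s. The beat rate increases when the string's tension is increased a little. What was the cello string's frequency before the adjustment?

487 Hz

|f − 484| = 3, so the cello string was at either 481 Hz or 487 Hz.
Higher tension means higher frequency; the adjustment raises the cello string's frequency.
The beat rate rose, so the adjustment moved the cello string further from 484 Hz — it was already above the reference.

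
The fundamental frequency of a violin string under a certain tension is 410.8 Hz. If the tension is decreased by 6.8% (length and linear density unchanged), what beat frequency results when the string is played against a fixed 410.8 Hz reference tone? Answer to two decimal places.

For a string, f ∝ √T, so the new frequency is 410.8·√0.932 = 396.5869 Hz.
f_beat = |396.5869 − 410.8| = 14.21 Hz.

14.21 Hz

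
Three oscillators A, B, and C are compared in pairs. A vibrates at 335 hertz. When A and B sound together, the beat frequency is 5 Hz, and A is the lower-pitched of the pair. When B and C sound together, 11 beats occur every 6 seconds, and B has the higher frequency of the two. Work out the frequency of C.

338.1667 Hz

B is above A, so f_B = 335 + 5 = 340 Hz.
B–C: Beat frequency = 11/6 = 1.8333 Hz.
C is below B, so f_C = 340 − 1.8333 = 338.1667 Hz.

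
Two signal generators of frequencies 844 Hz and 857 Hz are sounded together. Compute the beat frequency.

13 Hz

f_beat = |f₁ − f₂|.
|844 − 857| = 13 Hz.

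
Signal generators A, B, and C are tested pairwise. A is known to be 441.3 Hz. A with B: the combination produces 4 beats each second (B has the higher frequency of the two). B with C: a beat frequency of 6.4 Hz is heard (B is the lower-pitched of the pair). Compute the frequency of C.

451.7 Hz

B is above A, so f_B = 441.3 + 4 = 445.3 Hz.
C is above B, so f_C = 445.3 + 6.4 = 451.7 Hz.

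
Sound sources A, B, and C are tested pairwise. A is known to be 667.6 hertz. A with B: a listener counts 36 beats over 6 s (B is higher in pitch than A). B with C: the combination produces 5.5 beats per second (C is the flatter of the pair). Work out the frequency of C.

668.1 Hz

A–B: Beat frequency = 36/6 = 6 Hz.
B is above A, so f_B = 667.6 + 6 = 673.6 Hz.
C is below B, so f_C = 673.6 − 5.5 = 668.1 Hz.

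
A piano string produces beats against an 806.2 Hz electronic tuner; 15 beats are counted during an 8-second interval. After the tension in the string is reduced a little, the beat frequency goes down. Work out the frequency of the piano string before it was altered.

Beat frequency = 15/8 = 1.875 Hz.
|f − 806.2| = 1.875, so the piano string was at either 804.325 Hz or 808.075 Hz.
Lower tension means lower frequency; the adjustment lowers the piano string's frequency.
The beat rate fell, so the adjustment moved the piano string toward 806.2 Hz — it must have started above the reference.

808.075 Hz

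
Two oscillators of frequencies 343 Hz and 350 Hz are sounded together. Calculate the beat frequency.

f_beat = |f₁ − f₂|.
|343 − 350| = 7 Hz.

7 Hz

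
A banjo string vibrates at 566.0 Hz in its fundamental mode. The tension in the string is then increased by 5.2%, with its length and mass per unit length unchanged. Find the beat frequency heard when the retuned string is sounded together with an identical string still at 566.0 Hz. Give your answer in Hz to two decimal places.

For a string, f ∝ √T, so the new frequency is 566.0·√1.052 = 580.5295 Hz.
f_beat = |580.5295 − 566.0| = 14.53 Hz.

14.53 Hz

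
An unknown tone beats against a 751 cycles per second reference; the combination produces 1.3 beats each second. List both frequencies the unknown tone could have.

|f − 751| = 1.3, so f = 751 ± 1.3.

749.7 Hz or 752.3 Hz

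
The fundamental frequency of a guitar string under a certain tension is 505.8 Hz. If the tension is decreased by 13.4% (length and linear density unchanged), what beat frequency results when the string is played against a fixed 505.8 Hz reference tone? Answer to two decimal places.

35.11 Hz

For a string, f ∝ √T, so the new frequency is 505.8·√0.866 = 470.6930 Hz.
f_beat = |470.6930 − 505.8| = 35.11 Hz.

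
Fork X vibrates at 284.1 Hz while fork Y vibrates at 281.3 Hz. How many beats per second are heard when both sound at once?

2.8 Hz

Beats arise from superposition of two nearby frequencies; the beat rate is |f₁ − f₂|.
|284.1 − 281.3| = 2.8 Hz.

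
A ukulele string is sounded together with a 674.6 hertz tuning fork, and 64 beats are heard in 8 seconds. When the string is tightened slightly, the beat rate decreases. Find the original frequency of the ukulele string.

Beat frequency = 64/8 = 8 Hz.
|f − 674.6| = 8, so the ukulele string was at either 666.6 Hz or 682.6 Hz.
Increasing tension raises a string's frequency; the adjustment raises the ukulele string's frequency.
The beat rate fell, so the adjustment moved the ukulele string toward 674.6 Hz — it must have started below the reference.

666.6 Hz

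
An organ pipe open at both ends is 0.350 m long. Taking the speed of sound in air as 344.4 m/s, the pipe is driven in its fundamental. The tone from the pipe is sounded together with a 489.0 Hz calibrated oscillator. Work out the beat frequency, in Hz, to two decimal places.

Open pipe: f_n = n·v/(2L) = 1·344.4/(2·0.350) = 492.0000 Hz.
f_beat = |492.0000 − 489.0| = 3.00 Hz.

3.00 Hz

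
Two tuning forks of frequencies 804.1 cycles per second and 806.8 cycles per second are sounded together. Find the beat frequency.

f_beat = |f₁ − f₂|.
|804.1 − 806.8| = 2.7 Hz.

2.7 Hz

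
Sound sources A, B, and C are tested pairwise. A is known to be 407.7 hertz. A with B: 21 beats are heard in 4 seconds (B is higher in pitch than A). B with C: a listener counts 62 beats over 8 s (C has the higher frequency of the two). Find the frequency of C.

420.7 Hz

A–B: Beat frequency = 21/4 = 5.25 Hz.
B is above A, so f_B = 407.7 + 5.25 = 412.95 Hz.
B–C: Beat frequency = 62/8 = 7.75 Hz.
C is above B, so f_C = 412.95 + 7.75 = 420.7 Hz.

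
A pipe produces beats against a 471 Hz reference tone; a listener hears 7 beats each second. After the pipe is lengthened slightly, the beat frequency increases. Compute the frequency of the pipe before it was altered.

|f − 471| = 7, so the pipe was at either 464 Hz or 478 Hz.
A longer pipe has a lower fundamental; the adjustment lowers the pipe's frequency.
The beat rate rose, so the adjustment moved the pipe further from 471 Hz — it was already below the reference.

464 Hz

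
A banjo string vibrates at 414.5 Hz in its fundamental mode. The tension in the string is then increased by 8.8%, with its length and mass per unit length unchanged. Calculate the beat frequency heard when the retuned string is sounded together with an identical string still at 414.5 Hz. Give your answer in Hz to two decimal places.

For a string, f ∝ √T, so the new frequency is 414.5·√1.088 = 432.3535 Hz.
f_beat = |432.3535 − 414.5| = 17.85 Hz.

17.85 Hz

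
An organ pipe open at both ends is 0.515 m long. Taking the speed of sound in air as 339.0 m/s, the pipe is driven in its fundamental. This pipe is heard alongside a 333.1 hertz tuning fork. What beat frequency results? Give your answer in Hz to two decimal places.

3.97 Hz

Open pipe: f_n = n·v/(2L) = 1·339.0/(2·0.515) = 329.1262 Hz.
f_beat = |329.1262 − 333.1| = 3.97 Hz.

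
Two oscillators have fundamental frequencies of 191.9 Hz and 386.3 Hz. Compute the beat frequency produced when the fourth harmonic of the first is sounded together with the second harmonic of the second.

5.0 Hz

Fourth harmonic of the first: 4·191.9 = 767.6 Hz.
Second harmonic of the second: 2·386.3 = 772.6 Hz.
f_beat = |767.6 − 772.6| = 5.0 Hz.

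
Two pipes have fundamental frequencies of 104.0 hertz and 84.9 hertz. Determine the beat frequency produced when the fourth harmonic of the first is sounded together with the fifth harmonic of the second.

8.5 Hz

Fourth harmonic of the first: 4·104.0 = 416.0 Hz.
Fifth harmonic of the second: 5·84.9 = 424.5 Hz.
f_beat = |416.0 − 424.5| = 8.5 Hz.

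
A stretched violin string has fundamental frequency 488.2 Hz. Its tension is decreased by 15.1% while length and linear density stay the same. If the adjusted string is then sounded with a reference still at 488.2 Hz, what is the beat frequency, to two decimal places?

For a string, f ∝ √T, so the new frequency is 488.2·√0.849 = 449.8333 Hz.
f_beat = |449.8333 − 488.2| = 38.37 Hz.

38.37 Hz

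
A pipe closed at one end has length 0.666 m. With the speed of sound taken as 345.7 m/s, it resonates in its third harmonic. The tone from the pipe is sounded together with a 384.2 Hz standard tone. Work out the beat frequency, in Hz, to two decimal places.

5.10 Hz

Closed pipe (odd harmonics): f_n = n·v/(4L) = 3·345.7/(4·0.666) = 389.3018 Hz.
f_beat = |389.3018 − 384.2| = 5.10 Hz.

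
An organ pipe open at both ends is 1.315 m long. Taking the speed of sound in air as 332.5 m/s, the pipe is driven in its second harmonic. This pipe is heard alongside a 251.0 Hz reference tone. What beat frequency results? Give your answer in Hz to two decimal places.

1.85 Hz

Open pipe: f_n = n·v/(2L) = 2·332.5/(2·1.315) = 252.8517 Hz.
f_beat = |252.8517 − 251.0| = 1.85 Hz.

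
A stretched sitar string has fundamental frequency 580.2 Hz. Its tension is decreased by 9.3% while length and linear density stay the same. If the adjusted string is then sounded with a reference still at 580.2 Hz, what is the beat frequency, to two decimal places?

27.64 Hz

For a string, f ∝ √T, so the new frequency is 580.2·√0.907 = 552.5624 Hz.
f_beat = |552.5624 − 580.2| = 27.64 Hz.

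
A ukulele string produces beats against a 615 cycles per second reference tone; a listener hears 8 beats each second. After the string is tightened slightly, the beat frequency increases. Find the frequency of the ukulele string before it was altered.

623 Hz

|f − 615| = 8, so the ukulele string was at either 607 Hz or 623 Hz.
Increasing tension raises a string's frequency; the adjustment raises the ukulele string's frequency.
The beat rate rose, so the adjustment moved the ukulele string further from 615 Hz — it was already above the reference.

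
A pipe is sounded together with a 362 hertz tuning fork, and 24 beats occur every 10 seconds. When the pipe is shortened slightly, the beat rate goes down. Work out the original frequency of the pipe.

359.6 Hz

Beat frequency = 24/10 = 2.4 Hz.
|f − 362| = 2.4, so the pipe was at either 359.6 Hz or 364.4 Hz.
A shorter pipe has a higher fundamental; the adjustment raises the pipe's frequency.
The beat rate fell, so the adjustment moved the pipe toward 362 Hz — it must have started below the reference.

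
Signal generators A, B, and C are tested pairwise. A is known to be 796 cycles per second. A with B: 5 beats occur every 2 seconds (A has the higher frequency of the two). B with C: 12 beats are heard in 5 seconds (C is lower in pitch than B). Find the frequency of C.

A–B: Beat frequency = 5/2 = 2.5 Hz.
B is below A, so f_B = 796 − 2.5 = 793.5 Hz.
B–C: Beat frequency = 12/5 = 2.4 Hz.
C is below B, so f_C = 793.5 − 2.4 = 791.1 Hz.

791.1 Hz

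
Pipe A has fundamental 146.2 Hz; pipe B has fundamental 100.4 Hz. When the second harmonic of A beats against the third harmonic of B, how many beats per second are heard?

Second harmonic of the first: 2·146.2 = 292.4 Hz.
Third harmonic of the second: 3·100.4 = 301.2 Hz.
f_beat = |292.4 − 301.2| = 8.8 Hz.

8.8 Hz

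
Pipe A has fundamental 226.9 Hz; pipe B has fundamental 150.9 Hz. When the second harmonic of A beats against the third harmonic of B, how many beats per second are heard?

1.1 Hz

Second harmonic of the first: 2·226.9 = 453.8 Hz.
Third harmonic of the second: 3·150.9 = 452.7 Hz.
f_beat = |453.8 − 452.7| = 1.1 Hz.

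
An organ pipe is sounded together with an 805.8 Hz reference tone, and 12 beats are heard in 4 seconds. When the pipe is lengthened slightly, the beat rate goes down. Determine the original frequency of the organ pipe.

Beat frequency = 12/4 = 3 Hz.
|f − 805.8| = 3, so the organ pipe was at either 802.8 Hz or 808.8 Hz.
A longer pipe has a lower fundamental; the adjustment lowers the organ pipe's frequency.
The beat rate fell, so the adjustment moved the organ pipe toward 805.8 Hz — it must have started above the reference.

808.8 Hz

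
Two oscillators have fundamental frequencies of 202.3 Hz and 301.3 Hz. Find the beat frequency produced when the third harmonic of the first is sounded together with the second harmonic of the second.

4.3 Hz

Third harmonic of the first: 3·202.3 = 606.9 Hz.
Second harmonic of the second: 2·301.3 = 602.6 Hz.
f_beat = |606.9 − 602.6| = 4.3 Hz.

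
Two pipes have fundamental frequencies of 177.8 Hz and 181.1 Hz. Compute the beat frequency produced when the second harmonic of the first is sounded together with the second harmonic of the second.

Second harmonic of the first: 2·177.8 = 355.6 Hz.
Second harmonic of the second: 2·181.1 = 362.2 Hz.
f_beat = |355.6 − 362.2| = 6.6 Hz.

6.6 Hz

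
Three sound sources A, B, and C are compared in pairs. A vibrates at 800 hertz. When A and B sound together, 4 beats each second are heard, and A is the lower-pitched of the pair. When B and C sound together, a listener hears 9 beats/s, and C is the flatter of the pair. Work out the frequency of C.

B is above A, so f_B = 800 + 4 = 804 Hz.
C is below B, so f_C = 804 − 9 = 795 Hz.

795 Hz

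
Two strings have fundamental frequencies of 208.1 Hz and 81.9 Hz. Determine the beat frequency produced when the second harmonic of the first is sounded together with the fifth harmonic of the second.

Second harmonic of the first: 2·208.1 = 416.2 Hz.
Fifth harmonic of the second: 5·81.9 = 409.5 Hz.
f_beat = |416.2 − 409.5| = 6.7 Hz.

6.7 Hz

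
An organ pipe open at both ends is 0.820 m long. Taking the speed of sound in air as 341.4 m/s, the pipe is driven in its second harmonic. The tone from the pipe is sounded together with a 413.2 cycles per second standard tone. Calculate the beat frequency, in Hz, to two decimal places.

3.14 Hz

Open pipe: f_n = n·v/(2L) = 2·341.4/(2·0.820) = 416.3415 Hz.
f_beat = |416.3415 − 413.2| = 3.14 Hz.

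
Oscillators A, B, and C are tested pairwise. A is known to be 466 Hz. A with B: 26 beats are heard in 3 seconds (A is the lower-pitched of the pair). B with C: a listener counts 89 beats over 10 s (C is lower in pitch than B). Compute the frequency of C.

465.7667 Hz

A–B: Beat frequency = 26/3 = 8.6667 Hz.
B is above A, so f_B = 466 + 8.6667 = 474.6667 Hz.
B–C: Beat frequency = 89/10 = 8.9 Hz.
C is below B, so f_C = 474.6667 − 8.9 = 465.7667 Hz.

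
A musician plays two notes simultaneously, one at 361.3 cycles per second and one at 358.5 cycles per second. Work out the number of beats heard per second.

2.8 Hz

Beats arise from superposition of two nearby frequencies; the beat rate is |f₁ − f₂|.
|361.3 − 358.5| = 2.8 Hz.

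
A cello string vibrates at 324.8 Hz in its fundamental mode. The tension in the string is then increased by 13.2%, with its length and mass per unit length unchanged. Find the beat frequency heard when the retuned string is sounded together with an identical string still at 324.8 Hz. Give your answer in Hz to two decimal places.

For a string, f ∝ √T, so the new frequency is 324.8·√1.132 = 345.5725 Hz.
f_beat = |345.5725 − 324.8| = 20.77 Hz.

20.77 Hz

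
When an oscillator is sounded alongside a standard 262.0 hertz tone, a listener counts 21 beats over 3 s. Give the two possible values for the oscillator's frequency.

255 Hz or 269 Hz

Beat frequency = 21/3 = 7 Hz.
|f − 262.0| = 7, so f = 262.0 ± 7.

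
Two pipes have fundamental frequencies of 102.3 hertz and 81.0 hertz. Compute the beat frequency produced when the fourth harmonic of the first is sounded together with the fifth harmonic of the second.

Fourth harmonic of the first: 4·102.3 = 409.2 Hz.
Fifth harmonic of the second: 5·81.0 = 405.0 Hz.
f_beat = |409.2 − 405.0| = 4.2 Hz.

4.2 Hz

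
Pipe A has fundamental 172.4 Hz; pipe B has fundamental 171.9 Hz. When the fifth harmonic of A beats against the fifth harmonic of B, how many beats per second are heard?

Fifth harmonic of the first: 5·172.4 = 862.0 Hz.
Fifth harmonic of the second: 5·171.9 = 859.5 Hz.
f_beat = |862.0 − 859.5| = 2.5 Hz.

2.5 Hz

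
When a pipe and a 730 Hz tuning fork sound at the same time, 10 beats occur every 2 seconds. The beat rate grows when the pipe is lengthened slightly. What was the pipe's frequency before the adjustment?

Beat frequency = 10/2 = 5 Hz.
|f − 730| = 5, so the pipe was at either 725 Hz or 735 Hz.
A longer pipe has a lower fundamental; the adjustment lowers the pipe's frequency.
The beat rate rose, so the adjustment moved the pipe further from 730 Hz — it was already below the reference.

725 Hz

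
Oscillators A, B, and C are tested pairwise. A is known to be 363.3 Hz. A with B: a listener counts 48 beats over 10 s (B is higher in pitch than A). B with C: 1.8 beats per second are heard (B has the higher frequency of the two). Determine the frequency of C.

366.3 Hz

A–B: Beat frequency = 48/10 = 4.8 Hz.
B is above A, so f_B = 363.3 + 4.8 = 368.1 Hz.
C is below B, so f_C = 368.1 − 1.8 = 366.3 Hz.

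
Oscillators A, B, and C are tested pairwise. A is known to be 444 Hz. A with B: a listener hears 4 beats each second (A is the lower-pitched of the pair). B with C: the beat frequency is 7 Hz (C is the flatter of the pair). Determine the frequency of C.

B is above A, so f_B = 444 + 4 = 448 Hz.
C is below B, so f_C = 448 − 7 = 441 Hz.

441 Hz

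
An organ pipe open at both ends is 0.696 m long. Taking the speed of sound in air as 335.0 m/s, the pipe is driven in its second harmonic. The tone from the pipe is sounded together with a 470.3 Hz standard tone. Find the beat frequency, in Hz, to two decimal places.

11.02 Hz

Open pipe: f_n = n·v/(2L) = 2·335.0/(2·0.696) = 481.3218 Hz.
f_beat = |481.3218 − 470.3| = 11.02 Hz.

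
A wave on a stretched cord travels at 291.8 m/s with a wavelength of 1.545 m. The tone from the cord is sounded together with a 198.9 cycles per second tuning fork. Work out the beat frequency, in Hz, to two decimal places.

10.03 Hz

Source frequency f = v/λ = 291.8/1.545 = 188.8673 Hz.
f_beat = |188.8673 − 198.9| = 10.03 Hz.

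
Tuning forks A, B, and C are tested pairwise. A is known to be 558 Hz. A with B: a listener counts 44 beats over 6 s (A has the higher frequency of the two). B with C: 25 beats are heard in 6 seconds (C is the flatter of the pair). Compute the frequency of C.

A–B: Beat frequency = 44/6 = 7.3333 Hz.
B is below A, so f_B = 558 − 7.3333 = 550.6667 Hz.
B–C: Beat frequency = 25/6 = 4.1667 Hz.
C is below B, so f_C = 550.6667 − 4.1667 = 546.5 Hz.

546.5 Hz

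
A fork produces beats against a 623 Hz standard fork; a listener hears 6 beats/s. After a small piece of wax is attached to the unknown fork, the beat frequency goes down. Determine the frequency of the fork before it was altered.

|f − 623| = 6, so the fork was at either 617 Hz or 629 Hz.
Loading a fork with wax lowers its frequency; the adjustment lowers the fork's frequency.
The beat rate fell, so the adjustment moved the fork toward 623 Hz — it must have started above the reference.

629 Hz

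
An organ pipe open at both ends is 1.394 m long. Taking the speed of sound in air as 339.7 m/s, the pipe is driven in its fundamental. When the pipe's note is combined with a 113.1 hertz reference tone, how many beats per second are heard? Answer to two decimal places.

8.74 Hz

Open pipe: f_n = n·v/(2L) = 1·339.7/(2·1.394) = 121.8436 Hz.
f_beat = |121.8436 − 113.1| = 8.74 Hz.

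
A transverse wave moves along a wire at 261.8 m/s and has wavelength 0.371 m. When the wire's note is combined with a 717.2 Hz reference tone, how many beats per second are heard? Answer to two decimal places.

11.54 Hz

Source frequency f = v/λ = 261.8/0.371 = 705.6604 Hz.
f_beat = |705.6604 − 717.2| = 11.54 Hz.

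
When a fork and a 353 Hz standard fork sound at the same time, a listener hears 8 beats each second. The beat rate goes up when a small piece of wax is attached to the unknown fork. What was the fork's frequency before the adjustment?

345 Hz

|f − 353| = 8, so the fork was at either 345 Hz or 361 Hz.
Loading a fork with wax lowers its frequency; the adjustment lowers the fork's frequency.
The beat rate rose, so the adjustment moved the fork further from 353 Hz — it was already below the reference.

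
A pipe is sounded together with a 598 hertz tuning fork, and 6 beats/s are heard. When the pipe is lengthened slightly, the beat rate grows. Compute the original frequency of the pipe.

592 Hz

|f − 598| = 6, so the pipe was at either 592 Hz or 604 Hz.
A longer pipe has a lower fundamental; the adjustment lowers the pipe's frequency.
The beat rate rose, so the adjustment moved the pipe further from 598 Hz — it was already below the reference.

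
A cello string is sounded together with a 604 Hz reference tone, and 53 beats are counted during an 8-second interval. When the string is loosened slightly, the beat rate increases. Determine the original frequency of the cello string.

597.375 Hz

Beat frequency = 53/8 = 6.625 Hz.
|f − 604| = 6.625, so the cello string was at either 597.375 Hz or 610.625 Hz.
Reducing tension lowers a string's frequency; the adjustment lowers the cello string's frequency.
The beat rate rose, so the adjustment moved the cello string further from 604 Hz — it was already below the reference.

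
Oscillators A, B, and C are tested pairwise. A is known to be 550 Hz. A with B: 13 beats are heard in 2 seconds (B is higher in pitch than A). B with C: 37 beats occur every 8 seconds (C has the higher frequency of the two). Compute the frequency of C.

561.125 Hz

A–B: Beat frequency = 13/2 = 6.5 Hz.
B is above A, so f_B = 550 + 6.5 = 556.5 Hz.
B–C: Beat frequency = 37/8 = 4.625 Hz.
C is above B, so f_C = 556.5 + 4.625 = 561.125 Hz.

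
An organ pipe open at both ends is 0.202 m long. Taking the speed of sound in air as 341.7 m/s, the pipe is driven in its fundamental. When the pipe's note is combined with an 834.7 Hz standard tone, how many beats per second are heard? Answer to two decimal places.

Open pipe: f_n = n·v/(2L) = 1·341.7/(2·0.202) = 845.7921 Hz.
f_beat = |845.7921 − 834.7| = 11.09 Hz.

11.09 Hz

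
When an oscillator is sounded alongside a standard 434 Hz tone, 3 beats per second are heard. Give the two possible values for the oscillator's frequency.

|f − 434| = 3, so f = 434 ± 3.

431 Hz or 437 Hz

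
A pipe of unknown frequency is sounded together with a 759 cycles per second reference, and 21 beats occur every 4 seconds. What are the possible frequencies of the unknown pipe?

Beat frequency = 21/4 = 5.25 Hz.
|f − 759| = 5.25, so f = 759 ± 5.25.

753.75 Hz or 764.25 Hz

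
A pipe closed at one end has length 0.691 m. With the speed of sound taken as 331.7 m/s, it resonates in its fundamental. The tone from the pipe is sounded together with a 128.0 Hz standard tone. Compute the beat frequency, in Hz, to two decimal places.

7.99 Hz

Closed pipe (odd harmonics): f_n = n·v/(4L) = 1·331.7/(4·0.691) = 120.0072 Hz.
f_beat = |120.0072 − 128.0| = 7.99 Hz.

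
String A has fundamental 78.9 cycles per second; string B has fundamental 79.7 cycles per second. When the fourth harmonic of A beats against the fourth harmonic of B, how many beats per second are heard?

Fourth harmonic of the first: 4·78.9 = 315.6 Hz.
Fourth harmonic of the second: 4·79.7 = 318.8 Hz.
f_beat = |315.6 − 318.8| = 3.2 Hz.

3.2 Hz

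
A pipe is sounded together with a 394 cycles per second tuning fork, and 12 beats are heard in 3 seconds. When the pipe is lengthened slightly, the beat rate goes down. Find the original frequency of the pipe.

398 Hz

Beat frequency = 12/3 = 4 Hz.
|f − 394| = 4, so the pipe was at either 390 Hz or 398 Hz.
A longer pipe has a lower fundamental; the adjustment lowers the pipe's frequency.
The beat rate fell, so the adjustment moved the pipe toward 394 Hz — it must have started above the reference.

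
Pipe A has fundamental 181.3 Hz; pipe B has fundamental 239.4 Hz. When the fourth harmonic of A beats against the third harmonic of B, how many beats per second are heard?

Fourth harmonic of the first: 4·181.3 = 725.2 Hz.
Third harmonic of the second: 3·239.4 = 718.2 Hz.
f_beat = |725.2 − 718.2| = 7.0 Hz.

7.0 Hz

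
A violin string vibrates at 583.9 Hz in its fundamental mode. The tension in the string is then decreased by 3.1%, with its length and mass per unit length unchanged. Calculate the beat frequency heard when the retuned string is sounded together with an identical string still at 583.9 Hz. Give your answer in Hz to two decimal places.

For a string, f ∝ √T, so the new frequency is 583.9·√0.969 = 574.7783 Hz.
f_beat = |574.7783 − 583.9| = 9.12 Hz.

9.12 Hz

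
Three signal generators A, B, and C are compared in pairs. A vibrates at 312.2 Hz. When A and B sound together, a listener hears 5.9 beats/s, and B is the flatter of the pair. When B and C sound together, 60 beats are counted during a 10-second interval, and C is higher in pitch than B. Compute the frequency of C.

B is below A, so f_B = 312.2 − 5.9 = 306.3 Hz.
B–C: Beat frequency = 60/10 = 6 Hz.
C is above B, so f_C = 306.3 + 6 = 312.3 Hz.

312.3 Hz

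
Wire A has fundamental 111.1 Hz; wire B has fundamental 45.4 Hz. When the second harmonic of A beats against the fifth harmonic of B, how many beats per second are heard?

4.8 Hz

Second harmonic of the first: 2·111.1 = 222.2 Hz.
Fifth harmonic of the second: 5·45.4 = 227.0 Hz.
f_beat = |222.2 − 227.0| = 4.8 Hz.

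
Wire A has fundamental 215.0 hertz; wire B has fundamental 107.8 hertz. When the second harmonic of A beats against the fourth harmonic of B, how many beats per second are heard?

Second harmonic of the first: 2·215.0 = 430.0 Hz.
Fourth harmonic of the second: 4·107.8 = 431.2 Hz.
f_beat = |430.0 − 431.2| = 1.2 Hz.

1.2 Hz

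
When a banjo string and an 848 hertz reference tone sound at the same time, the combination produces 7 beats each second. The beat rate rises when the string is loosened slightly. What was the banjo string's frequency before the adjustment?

841 Hz

|f − 848| = 7, so the banjo string was at either 841 Hz or 855 Hz.
Reducing tension lowers a string's frequency; the adjustment lowers the banjo string's frequency.
The beat rate rose, so the adjustment moved the banjo string further from 848 Hz — it was already below the reference.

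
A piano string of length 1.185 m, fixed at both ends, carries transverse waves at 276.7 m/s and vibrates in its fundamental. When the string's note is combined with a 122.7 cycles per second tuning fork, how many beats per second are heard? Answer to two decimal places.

5.95 Hz

For a string fixed at both ends, f_n = n·v/(2L) = 1·276.7/(2·1.185) = 116.7511 Hz.
f_beat = |116.7511 − 122.7| = 5.95 Hz.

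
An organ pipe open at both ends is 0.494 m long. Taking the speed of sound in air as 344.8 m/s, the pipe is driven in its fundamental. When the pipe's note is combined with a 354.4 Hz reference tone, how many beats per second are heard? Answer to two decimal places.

Open pipe: f_n = n·v/(2L) = 1·344.8/(2·0.494) = 348.9879 Hz.
f_beat = |348.9879 − 354.4| = 5.41 Hz.

5.41 Hz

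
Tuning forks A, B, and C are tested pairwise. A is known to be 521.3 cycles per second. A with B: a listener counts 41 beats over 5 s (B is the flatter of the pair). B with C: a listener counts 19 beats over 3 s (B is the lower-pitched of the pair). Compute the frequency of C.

A–B: Beat frequency = 41/5 = 8.2 Hz.
B is below A, so f_B = 521.3 − 8.2 = 513.1 Hz.
B–C: Beat frequency = 19/3 = 6.3333 Hz.
C is above B, so f_C = 513.1 + 6.3333 = 519.4333 Hz.

519.4333 Hz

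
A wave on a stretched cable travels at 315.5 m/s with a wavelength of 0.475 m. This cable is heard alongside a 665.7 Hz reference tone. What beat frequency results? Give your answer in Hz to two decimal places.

1.49 Hz

Source frequency f = v/λ = 315.5/0.475 = 664.2105 Hz.
f_beat = |664.2105 − 665.7| = 1.49 Hz.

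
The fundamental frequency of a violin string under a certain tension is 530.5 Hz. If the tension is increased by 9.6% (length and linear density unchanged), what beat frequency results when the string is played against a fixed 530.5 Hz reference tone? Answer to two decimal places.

For a string, f ∝ √T, so the new frequency is 530.5·√1.096 = 555.3805 Hz.
f_beat = |555.3805 − 530.5| = 24.88 Hz.

24.88 Hz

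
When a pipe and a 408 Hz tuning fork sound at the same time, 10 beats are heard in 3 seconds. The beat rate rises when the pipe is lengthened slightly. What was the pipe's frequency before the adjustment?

404.6667 Hz

Beat frequency = 10/3 = 3.3333 Hz.
|f − 408| = 3.3333, so the pipe was at either 404.6667 Hz or 411.3333 Hz.
A longer pipe has a lower fundamental; the adjustment lowers the pipe's frequency.
The beat rate rose, so the adjustment moved the pipe further from 408 Hz — it was already below the reference.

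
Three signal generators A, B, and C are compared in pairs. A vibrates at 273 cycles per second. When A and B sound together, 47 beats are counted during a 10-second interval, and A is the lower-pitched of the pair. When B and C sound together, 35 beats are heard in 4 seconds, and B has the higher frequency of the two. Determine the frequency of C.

268.95 Hz

A–B: Beat frequency = 47/10 = 4.7 Hz.
B is above A, so f_B = 273 + 4.7 = 277.7 Hz.
B–C: Beat frequency = 35/4 = 8.75 Hz.
C is below B, so f_C = 277.7 − 8.75 = 268.95 Hz.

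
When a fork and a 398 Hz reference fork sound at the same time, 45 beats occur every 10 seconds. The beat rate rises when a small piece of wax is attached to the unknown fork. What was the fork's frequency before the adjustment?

393.5 Hz

Beat frequency = 45/10 = 4.5 Hz.
|f − 398| = 4.5, so the fork was at either 393.5 Hz or 402.5 Hz.
Loading a fork with wax lowers its frequency; the adjustment lowers the fork's frequency.
The beat rate rose, so the adjustment moved the fork further from 398 Hz — it was already below the reference.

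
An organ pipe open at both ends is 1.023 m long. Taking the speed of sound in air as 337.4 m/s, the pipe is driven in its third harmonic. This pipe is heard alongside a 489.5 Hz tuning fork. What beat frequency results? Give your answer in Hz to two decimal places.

5.22 Hz

Open pipe: f_n = n·v/(2L) = 3·337.4/(2·1.023) = 494.7214 Hz.
f_beat = |494.7214 − 489.5| = 5.22 Hz.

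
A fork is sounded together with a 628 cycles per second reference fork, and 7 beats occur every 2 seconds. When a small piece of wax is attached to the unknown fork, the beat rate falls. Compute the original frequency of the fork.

631.5 Hz

Beat frequency = 7/2 = 3.5 Hz.
|f − 628| = 3.5, so the fork was at either 624.5 Hz or 631.5 Hz.
Loading a fork with wax lowers its frequency; the adjustment lowers the fork's frequency.
The beat rate fell, so the adjustment moved the fork toward 628 Hz — it must have started above the reference.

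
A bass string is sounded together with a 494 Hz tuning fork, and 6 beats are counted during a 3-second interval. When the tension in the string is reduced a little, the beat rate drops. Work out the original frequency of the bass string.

Beat frequency = 6/3 = 2 Hz.
|f − 494| = 2, so the bass string was at either 492 Hz or 496 Hz.
Lower tension means lower frequency; the adjustment lowers the bass string's frequency.
The beat rate fell, so the adjustment moved the bass string toward 494 Hz — it must have started above the reference.

496 Hz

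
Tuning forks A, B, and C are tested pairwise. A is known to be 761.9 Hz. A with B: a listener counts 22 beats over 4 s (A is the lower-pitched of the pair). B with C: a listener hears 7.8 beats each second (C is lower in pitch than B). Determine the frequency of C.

759.6 Hz

A–B: Beat frequency = 22/4 = 5.5 Hz.
B is above A, so f_B = 761.9 + 5.5 = 767.4 Hz.
C is below B, so f_C = 767.4 − 7.8 = 759.6 Hz.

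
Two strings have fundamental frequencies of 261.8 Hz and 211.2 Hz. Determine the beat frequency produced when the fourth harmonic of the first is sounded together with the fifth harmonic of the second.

Fourth harmonic of the first: 4·261.8 = 1047.2 Hz.
Fifth harmonic of the second: 5·211.2 = 1056.0 Hz.
f_beat = |1047.2 − 1056.0| = 8.8 Hz.

8.8 Hz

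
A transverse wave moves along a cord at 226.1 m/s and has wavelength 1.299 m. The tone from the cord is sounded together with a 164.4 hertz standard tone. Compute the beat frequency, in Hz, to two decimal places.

Source frequency f = v/λ = 226.1/1.299 = 174.0570 Hz.
f_beat = |174.0570 − 164.4| = 9.66 Hz.

9.66 Hz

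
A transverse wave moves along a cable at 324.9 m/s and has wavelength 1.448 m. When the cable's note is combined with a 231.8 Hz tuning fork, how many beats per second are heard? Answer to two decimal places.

7.42 Hz

Source frequency f = v/λ = 324.9/1.448 = 224.3785 Hz.
f_beat = |224.3785 − 231.8| = 7.42 Hz.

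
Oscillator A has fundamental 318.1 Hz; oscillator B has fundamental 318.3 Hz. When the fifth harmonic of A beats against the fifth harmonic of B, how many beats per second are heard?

1.0 Hz

Fifth harmonic of the first: 5·318.1 = 1590.5 Hz.
Fifth harmonic of the second: 5·318.3 = 1591.5 Hz.
f_beat = |1590.5 − 1591.5| = 1.0 Hz.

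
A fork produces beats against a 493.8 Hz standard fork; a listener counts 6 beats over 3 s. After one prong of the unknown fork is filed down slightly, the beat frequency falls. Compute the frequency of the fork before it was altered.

491.8 Hz

Beat frequency = 6/3 = 2 Hz.
|f − 493.8| = 2, so the fork was at either 491.8 Hz or 495.8 Hz.
Filing a prong removes mass and raises the fork's frequency; the adjustment raises the fork's frequency.
The beat rate fell, so the adjustment moved the fork toward 493.8 Hz — it must have started below the reference.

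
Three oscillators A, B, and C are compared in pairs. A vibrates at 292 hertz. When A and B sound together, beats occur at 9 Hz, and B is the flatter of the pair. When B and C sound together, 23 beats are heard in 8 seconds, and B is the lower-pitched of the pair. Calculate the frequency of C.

B is below A, so f_B = 292 − 9 = 283 Hz.
B–C: Beat frequency = 23/8 = 2.875 Hz.
C is above B, so f_C = 283 + 2.875 = 285.875 Hz.

285.875 Hz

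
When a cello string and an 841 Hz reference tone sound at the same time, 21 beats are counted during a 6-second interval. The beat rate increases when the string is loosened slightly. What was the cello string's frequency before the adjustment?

837.5 Hz

Beat frequency = 21/6 = 3.5 Hz.
|f − 841| = 3.5, so the cello string was at either 837.5 Hz or 844.5 Hz.
Reducing tension lowers a string's frequency; the adjustment lowers the cello string's frequency.
The beat rate rose, so the adjustment moved the cello string further from 841 Hz — it was already below the reference.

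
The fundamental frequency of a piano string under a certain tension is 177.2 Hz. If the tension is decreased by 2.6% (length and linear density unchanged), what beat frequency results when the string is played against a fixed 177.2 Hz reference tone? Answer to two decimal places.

For a string, f ∝ √T, so the new frequency is 177.2·√0.974 = 174.8812 Hz.
f_beat = |174.8812 − 177.2| = 2.32 Hz.

2.32 Hz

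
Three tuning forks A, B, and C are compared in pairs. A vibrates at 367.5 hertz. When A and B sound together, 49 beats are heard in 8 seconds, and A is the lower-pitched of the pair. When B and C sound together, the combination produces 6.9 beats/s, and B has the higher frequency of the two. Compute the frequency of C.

366.725 Hz

A–B: Beat frequency = 49/8 = 6.125 Hz.
B is above A, so f_B = 367.5 + 6.125 = 373.625 Hz.
C is below B, so f_C = 373.625 − 6.9 = 366.725 Hz.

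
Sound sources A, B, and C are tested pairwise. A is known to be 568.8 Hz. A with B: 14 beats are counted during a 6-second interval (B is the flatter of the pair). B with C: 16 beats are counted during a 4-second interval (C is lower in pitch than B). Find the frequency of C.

562.4667 Hz

A–B: Beat frequency = 14/6 = 2.3333 Hz.
B is below A, so f_B = 568.8 − 2.3333 = 566.4667 Hz.
B–C: Beat frequency = 16/4 = 4 Hz.
C is below B, so f_C = 566.4667 − 4 = 562.4667 Hz.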